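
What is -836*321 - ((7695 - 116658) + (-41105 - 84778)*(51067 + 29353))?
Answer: 10123351467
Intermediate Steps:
-836*321 - ((7695 - 116658) + (-41105 - 84778)*(51067 + 29353)) = -268356 - (-108963 - 125883*80420) = -268356 - (-108963 - 10123510860) = -268356 - 1*(-10123619823) = -268356 + 10123619823 = 10123351467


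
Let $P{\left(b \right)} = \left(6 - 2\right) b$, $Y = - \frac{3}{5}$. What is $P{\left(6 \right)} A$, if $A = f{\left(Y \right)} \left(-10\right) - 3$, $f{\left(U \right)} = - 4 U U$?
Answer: $\frac{1368}{5} \approx 273.6$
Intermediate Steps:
$Y = - \frac{3}{5}$ ($Y = \left(-3\right) \frac{1}{5} = - \frac{3}{5} \approx -0.6$)
$f{\left(U \right)} = - 4 U^{2}$
$P{\left(b \right)} = 4 b$
$A = \frac{57}{5}$ ($A = - 4 \left(- \frac{3}{5}\right)^{2} \left(-10\right) - 3 = \left(-4\right) \frac{9}{25} \left(-10\right) - 3 = \left(- \frac{36}{25}\right) \left(-10\right) - 3 = \frac{72}{5} - 3 = \frac{57}{5} \approx 11.4$)
$P{\left(6 \right)} A = 4 \cdot 6 \cdot \frac{57}{5} = 24 \cdot \frac{57}{5} = \frac{1368}{5}$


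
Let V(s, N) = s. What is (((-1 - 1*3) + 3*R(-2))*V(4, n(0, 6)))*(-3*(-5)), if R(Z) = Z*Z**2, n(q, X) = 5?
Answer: -1680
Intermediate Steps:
R(Z) = Z**3
(((-1 - 1*3) + 3*R(-2))*V(4, n(0, 6)))*(-3*(-5)) = (((-1 - 1*3) + 3*(-2)**3)*4)*(-3*(-5)) = (((-1 - 3) + 3*(-8))*4)*15 = ((-4 - 24)*4)*15 = -28*4*15 = -112*15 = -1680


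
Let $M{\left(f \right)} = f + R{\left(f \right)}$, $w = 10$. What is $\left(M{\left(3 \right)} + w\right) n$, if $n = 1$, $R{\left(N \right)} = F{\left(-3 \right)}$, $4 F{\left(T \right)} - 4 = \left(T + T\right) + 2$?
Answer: $13$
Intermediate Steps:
$F{\left(T \right)} = \frac{3}{2} + \frac{T}{2}$ ($F{\left(T \right)} = 1 + \frac{\left(T + T\right) + 2}{4} = 1 + \frac{2 T + 2}{4} = 1 + \frac{2 + 2 T}{4} = 1 + \left(\frac{1}{2} + \frac{T}{2}\right) = \frac{3}{2} + \frac{T}{2}$)
$R{\left(N \right)} = 0$ ($R{\left(N \right)} = \frac{3}{2} + \frac{1}{2} \left(-3\right) = \frac{3}{2} - \frac{3}{2} = 0$)
$M{\left(f \right)} = f$ ($M{\left(f \right)} = f + 0 = f$)
$\left(M{\left(3 \right)} + w\right) n = \left(3 + 10\right) 1 = 13 \cdot 1 = 13$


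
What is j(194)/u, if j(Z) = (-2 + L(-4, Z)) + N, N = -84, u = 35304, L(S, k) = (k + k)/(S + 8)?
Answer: 11/35304 ≈ 0.00031158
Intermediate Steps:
L(S, k) = 2*k/(8 + S) (L(S, k) = (2*k)/(8 + S) = 2*k/(8 + S))
j(Z) = -86 + Z/2 (j(Z) = (-2 + 2*Z/(8 - 4)) - 84 = (-2 + 2*Z/4) - 84 = (-2 + 2*Z*(1/4)) - 84 = (-2 + Z/2) - 84 = -86 + Z/2)
j(194)/u = (-86 + (1/2)*194)/35304 = (-86 + 97)*(1/35304) = 11*(1/35304) = 11/35304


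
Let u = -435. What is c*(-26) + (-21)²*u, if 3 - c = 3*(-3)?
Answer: -192147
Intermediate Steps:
c = 12 (c = 3 - 3*(-3) = 3 - 1*(-9) = 3 + 9 = 12)
c*(-26) + (-21)²*u = 12*(-26) + (-21)²*(-435) = -312 + 441*(-435) = -312 - 191835 = -192147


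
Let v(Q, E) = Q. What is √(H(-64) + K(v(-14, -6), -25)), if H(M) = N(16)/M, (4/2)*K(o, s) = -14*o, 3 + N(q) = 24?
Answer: √6251/8 ≈ 9.8829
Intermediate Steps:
N(q) = 21 (N(q) = -3 + 24 = 21)
K(o, s) = -7*o (K(o, s) = (-14*o)/2 = -7*o)
H(M) = 21/M
√(H(-64) + K(v(-14, -6), -25)) = √(21/(-64) - 7*(-14)) = √(21*(-1/64) + 98) = √(-21/64 + 98) = √(6251/64) = √6251/8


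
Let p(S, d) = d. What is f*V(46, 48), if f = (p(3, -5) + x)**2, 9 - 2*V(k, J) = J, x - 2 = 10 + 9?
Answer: -4992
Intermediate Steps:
x = 21 (x = 2 + (10 + 9) = 2 + 19 = 21)
V(k, J) = 9/2 - J/2
f = 256 (f = (-5 + 21)**2 = 16**2 = 256)
f*V(46, 48) = 256*(9/2 - 1/2*48) = 256*(9/2 - 24) = 256*(-39/2) = -4992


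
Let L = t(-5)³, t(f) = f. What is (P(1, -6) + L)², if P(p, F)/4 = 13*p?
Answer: 5329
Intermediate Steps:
P(p, F) = 52*p (P(p, F) = 4*(13*p) = 52*p)
L = -125 (L = (-5)³ = -125)
(P(1, -6) + L)² = (52*1 - 125)² = (52 - 125)² = (-73)² = 5329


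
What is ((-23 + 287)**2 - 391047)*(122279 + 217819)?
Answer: -109290832398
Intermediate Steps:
((-23 + 287)**2 - 391047)*(122279 + 217819) = (264**2 - 391047)*340098 = (69696 - 391047)*340098 = -321351*340098 = -109290832398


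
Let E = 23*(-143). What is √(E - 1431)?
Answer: 4*I*√295 ≈ 68.702*I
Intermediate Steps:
E = -3289
√(E - 1431) = √(-3289 - 1431) = √(-4720) = 4*I*√295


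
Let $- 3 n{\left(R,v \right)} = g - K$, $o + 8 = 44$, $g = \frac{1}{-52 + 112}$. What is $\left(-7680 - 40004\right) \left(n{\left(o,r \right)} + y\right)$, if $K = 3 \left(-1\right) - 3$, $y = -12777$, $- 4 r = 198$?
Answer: $\frac{27420934541}{45} \approx 6.0935 \cdot 10^{8}$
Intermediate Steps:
$r = - \frac{99}{2}$ ($r = \left(- \frac{1}{4}\right) 198 = - \frac{99}{2} \approx -49.5$)
$g = \frac{1}{60} \approx 0.016667$
$o = 36$ ($o = -8 + 44 = 36$)
$K = -6$ ($K = -3 - 3 = -6$)
$n{\left(R,v \right)} = - \frac{361}{180}$ ($n{\left(R,v \right)} = - \frac{\frac{1}{60} - -6}{3} = - \frac{\frac{1}{60} + 6}{3} = \left(- \frac{1}{3}\right) \frac{361}{60} = - \frac{361}{180}$)
$\left(-7680 - 40004\right) \left(n{\left(o,r \right)} + y\right) = \left(-7680 - 40004\right) \left(- \frac{361}{180} - 12777\right) = \left(-47684\right) \left(- \frac{2300221}{180}\right) = \frac{27420934541}{45}$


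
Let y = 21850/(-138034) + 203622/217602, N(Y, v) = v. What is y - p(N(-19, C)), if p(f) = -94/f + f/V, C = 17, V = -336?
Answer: 4328333581895/680826754608 ≈ 6.3575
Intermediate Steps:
p(f) = -94/f - f/336 (p(f) = -94/f + f/(-336) = -94/f + f*(-1/336) = -94/f - f/336)
y = 1946012954/2503039539 (y = 21850*(-1/138034) + 203622*(1/217602) = -10925/69017 + 33937/36267 = 1946012954/2503039539 ≈ 0.77746)
y - p(N(-19, C)) = 1946012954/2503039539 - (-94/17 - 1/336*17) = 1946012954/2503039539 - (-94*1/17 - 17/336) = 1946012954/2503039539 - (-94/17 - 17/336) = 1946012954/2503039539 - 1*(-31873/5712) = 1946012954/2503039539 + 31873/5712 = 4328333581895/680826754608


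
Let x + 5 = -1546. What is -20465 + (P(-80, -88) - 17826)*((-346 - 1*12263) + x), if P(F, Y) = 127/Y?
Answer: 2776577435/11 ≈ 2.5242e+8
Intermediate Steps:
x = -1551 (x = -5 - 1546 = -1551)
-20465 + (P(-80, -88) - 17826)*((-346 - 1*12263) + x) = -20465 + (127/(-88) - 17826)*((-346 - 1*12263) - 1551) = -20465 + (127*(-1/88) - 17826)*((-346 - 12263) - 1551) = -20465 + (-127/88 - 17826)*(-12609 - 1551) = -20465 - 1568815/88*(-14160) = -20465 + 2776802550/11 = 2776577435/11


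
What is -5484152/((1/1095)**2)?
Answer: -6575635351800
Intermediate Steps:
-5484152/((1/1095)**2) = -5484152/1/1199025 = -5484152*1199025 = -6575635351800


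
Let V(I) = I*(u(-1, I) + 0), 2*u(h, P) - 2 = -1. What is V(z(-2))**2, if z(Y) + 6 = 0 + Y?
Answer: 16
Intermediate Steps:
u(h, P) = 1/2 (u(h, P) = 1 + (1/2)*(-1) = 1 - 1/2 = 1/2)
z(Y) = -6 + Y (z(Y) = -6 + (0 + Y) = -6 + Y)
V(I) = I/2 (V(I) = I*(1/2 + 0) = I*(1/2) = I/2)
V(z(-2))**2 = ((-6 - 2)/2)**2 = ((1/2)*(-8))**2 = (-4)**2 = 16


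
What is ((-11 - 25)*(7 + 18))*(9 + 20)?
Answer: -26100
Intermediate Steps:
((-11 - 25)*(7 + 18))*(9 + 20) = -36*25*29 = -900*29 = -26100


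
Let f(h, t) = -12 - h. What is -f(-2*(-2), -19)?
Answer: 16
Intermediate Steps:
-f(-2*(-2), -19) = -(-12 - (-2)*(-2)) = -(-12 - 1*4) = -(-12 - 4) = -1*(-16) = 16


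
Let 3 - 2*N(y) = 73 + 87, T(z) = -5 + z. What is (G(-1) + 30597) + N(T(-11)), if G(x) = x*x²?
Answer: 61035/2 ≈ 30518.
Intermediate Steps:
N(y) = -157/2 (N(y) = 3/2 - (73 + 87)/2 = 3/2 - ½*160 = 3/2 - 80 = -157/2)
G(x) = x³
(G(-1) + 30597) + N(T(-11)) = ((-1)³ + 30597) - 157/2 = (-1 + 30597) - 157/2 = 30596 - 157/2 = 61035/2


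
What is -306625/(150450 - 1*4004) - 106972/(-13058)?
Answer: 5830856131/956145934 ≈ 6.0983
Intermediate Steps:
-306625/(150450 - 1*4004) - 106972/(-13058) = -306625/(150450 - 4004) - 106972*(-1/13058) = -306625/146446 + 53486/6529 = 5830856131/956145934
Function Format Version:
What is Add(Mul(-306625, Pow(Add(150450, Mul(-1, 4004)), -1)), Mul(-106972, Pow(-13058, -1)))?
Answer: Rational(5830856131, 956145934) ≈ 6.0983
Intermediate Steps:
Add(Mul(-306625, Pow(Add(150450, Mul(-1, 4004)), -1)), Mul(-106972, Pow(-13058, -1))) = Add(Mul(-306625, Pow(Add(150450, -4004), -1)), Mul(-106972, Rational(-1, 13058))) = Add(Mul(-306625, Pow(146446, -1)), Rational(53486, 6529)) = Add(Mul(-306625, Rational(1, 146446)), Rational(53486, 6529)) = Add(Rational(-306625, 146446), Rational(53486, 6529)) = Rational(5830856131, 956145934)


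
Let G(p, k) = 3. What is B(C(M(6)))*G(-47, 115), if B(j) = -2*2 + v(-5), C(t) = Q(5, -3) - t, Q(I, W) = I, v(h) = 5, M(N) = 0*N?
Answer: 3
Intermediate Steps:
M(N) = 0
C(t) = 5 - t
B(j) = 1 (B(j) = -2*2 + 5 = -4 + 5 = 1)
B(C(M(6)))*G(-47, 115) = 1*3 = 3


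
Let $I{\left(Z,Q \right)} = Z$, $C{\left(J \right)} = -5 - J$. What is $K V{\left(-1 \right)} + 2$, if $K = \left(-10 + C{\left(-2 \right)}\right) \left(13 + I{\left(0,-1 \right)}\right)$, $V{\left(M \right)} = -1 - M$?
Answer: $2$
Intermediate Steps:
$K = -169$ ($K = \left(-10 - 3\right) \left(13 + 0\right) = \left(-10 + \left(-5 + 2\right)\right) 13 = \left(-10 - 3\right) 13 = \left(-13\right) 13 = -169$)
$K V{\left(-1 \right)} + 2 = - 169 \left(-1 - -1\right) + 2 = - 169 \left(-1 + 1\right) + 2 = \left(-169\right) 0 + 2 = 0 + 2 = 2$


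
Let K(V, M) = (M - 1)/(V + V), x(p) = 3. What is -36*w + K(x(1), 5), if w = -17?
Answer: 1838/3 ≈ 612.67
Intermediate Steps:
K(V, M) = (-1 + M)/(2*V) (K(V, M) = (-1 + M)/((2*V)) = (-1 + M)*(1/(2*V)) = (-1 + M)/(2*V))
-36*w + K(x(1), 5) = -36*(-17) + (½)*(-1 + 5)/3 = 612 + (½)*(⅓)*4 = 612 + ⅔ = 1838/3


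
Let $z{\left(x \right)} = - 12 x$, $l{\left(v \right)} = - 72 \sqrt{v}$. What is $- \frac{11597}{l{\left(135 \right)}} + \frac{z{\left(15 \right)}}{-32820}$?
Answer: $\frac{3}{547} + \frac{11597 \sqrt{15}}{3240} \approx 13.868$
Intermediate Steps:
$- \frac{11597}{l{\left(135 \right)}} + \frac{z{\left(15 \right)}}{-32820} = - \frac{11597}{\left(-72\right) \sqrt{135}} + \frac{\left(-12\right) 15}{-32820} = - \frac{11597}{\left(-72\right) 3 \sqrt{15}} - - \frac{3}{547} = - \frac{11597}{\left(-216\right) \sqrt{15}} + \frac{3}{547} = - 11597 \left(- \frac{\sqrt{15}}{3240}\right) + \frac{3}{547} = \frac{11597 \sqrt{15}}{3240} + \frac{3}{547} = \frac{3}{547} + \frac{11597 \sqrt{15}}{3240}$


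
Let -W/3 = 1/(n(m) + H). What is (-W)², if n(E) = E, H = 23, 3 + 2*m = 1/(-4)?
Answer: 64/3249 ≈ 0.019698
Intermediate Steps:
m = -13/8 (m = -3/2 + (½)/(-4) = -3/2 + (½)*(-¼) = -3/2 - ⅛ = -13/8 ≈ -1.6250)
W = -8/57 (W = -3/(-13/8 + 23) = -3/171/8 = -3*8/171 = -8/57 ≈ -0.14035)
(-W)² = (-1*(-8/57))² = (8/57)² = 64/3249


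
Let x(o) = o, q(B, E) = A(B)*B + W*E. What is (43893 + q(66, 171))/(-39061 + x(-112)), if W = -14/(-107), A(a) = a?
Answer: -5165037/4191511 ≈ -1.2323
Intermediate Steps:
W = 14/107 (W = -14*(-1/107) = 14/107 ≈ 0.13084)
q(B, E) = B² + 14*E/107 (q(B, E) = B*B + 14*E/107 = B² + 14*E/107)
(43893 + q(66, 171))/(-39061 + x(-112)) = (43893 + (66² + (14/107)*171))/(-39061 - 112) = (43893 + (4356 + 2394/107))/(-39173) = (43893 + 468486/107)*(-1/39173) = (5165037/107)*(-1/39173) = -5165037/4191511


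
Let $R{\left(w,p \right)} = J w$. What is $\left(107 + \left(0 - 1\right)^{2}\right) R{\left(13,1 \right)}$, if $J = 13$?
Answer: $18252$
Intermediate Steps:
$R{\left(w,p \right)} = 13 w$
$\left(107 + \left(0 - 1\right)^{2}\right) R{\left(13,1 \right)} = \left(107 + \left(0 - 1\right)^{2}\right) 13 \cdot 13 = \left(107 + \left(-1\right)^{2}\right) 169 = \left(107 + 1\right) 169 = 108 \cdot 169 = 18252$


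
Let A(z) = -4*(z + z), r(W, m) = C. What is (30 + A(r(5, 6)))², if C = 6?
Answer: 324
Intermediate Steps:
r(W, m) = 6
A(z) = -8*z
(30 + A(r(5, 6)))² = (30 - 8*6)² = (30 - 48)² = (-18)² = 324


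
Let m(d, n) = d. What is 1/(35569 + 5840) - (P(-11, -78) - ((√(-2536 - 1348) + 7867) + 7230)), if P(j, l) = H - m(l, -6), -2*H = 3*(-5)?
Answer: 1243222409/82818 + 2*I*√971 ≈ 15012.0 + 62.322*I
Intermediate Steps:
H = 15/2 (H = -3*(-5)/2 = -½*(-15) = 15/2 ≈ 7.5000)
P(j, l) = 15/2 - l
1/(35569 + 5840) - (P(-11, -78) - ((√(-2536 - 1348) + 7867) + 7230)) = 1/(35569 + 5840) - ((15/2 - 1*(-78)) - ((√(-2536 - 1348) + 7867) + 7230)) = 1/41409 - ((15/2 + 78) - ((√(-3884) + 7867) + 7230)) = 1/41409 - (171/2 - ((2*I*√971 + 7867) + 7230)) = 1/41409 - (171/2 - ((7867 + 2*I*√971) + 7230)) = 1/41409 - (171/2 - (15097 + 2*I*√971)) = 1/41409 - (171/2 + (-15097 - 2*I*√971)) = 1/41409 - (-30023/2 - 2*I*√971) = 1/41409 + (30023/2 + 2*I*√971) = 1243222409/82818 + 2*I*√971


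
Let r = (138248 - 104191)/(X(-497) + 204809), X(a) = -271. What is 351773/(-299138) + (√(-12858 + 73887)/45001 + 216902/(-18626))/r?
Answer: -6747156846947137/94878449311058 + 613614*√6781/1532599057 ≈ -71.081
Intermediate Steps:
r = 34057/204538 (r = (138248 - 104191)/(-271 + 204809) = 34057/204538 ≈ 0.16651)
351773/(-299138) + (√(-12858 + 73887)/45001 + 216902/(-18626))/r = 351773/(-299138) + (√(-12858 + 73887)/45001 + 216902/(-18626))/(34057/204538) = 351773*(-1/299138) + (√61029*(1/45001) + 216902*(-1/18626))*(204538/34057) = -351773/299138 + ((3*√6781)*(1/45001) - 108451/9313)*(204538/34057) = -351773/299138 + (3*√6781/45001 - 108451/9313)*(204538/34057) = -351773/299138 + (-108451/9313 + 3*√6781/45001)*(204538/34057) = -351773/299138 + (-22182350638/317172841 + 613614*√6781/1532599057) = -6747156846947137/94878449311058 + 613614*√6781/1532599057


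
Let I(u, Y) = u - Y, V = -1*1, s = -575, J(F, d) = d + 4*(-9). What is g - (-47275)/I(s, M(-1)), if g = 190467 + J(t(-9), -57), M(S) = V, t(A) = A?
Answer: 109227401/574 ≈ 1.9029e+5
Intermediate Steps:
J(F, d) = -36 + d (J(F, d) = d - 36 = -36 + d)
V = -1
M(S) = -1
g = 190374 (g = 190467 + (-36 - 57) = 190467 - 93 = 190374)
g - (-47275)/I(s, M(-1)) = 190374 - (-47275)/(-575 - 1*(-1)) = 190374 - (-47275)/(-575 + 1) = 190374 - (-47275)/(-574) = 190374 - (-47275)*(-1)/574 = 190374 - 1*47275/574 = 190374 - 47275/574 = 109227401/574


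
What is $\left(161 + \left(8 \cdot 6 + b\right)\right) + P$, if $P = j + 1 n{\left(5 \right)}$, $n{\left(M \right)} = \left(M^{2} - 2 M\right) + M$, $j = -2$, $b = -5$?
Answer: $222$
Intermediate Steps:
$n{\left(M \right)} = M^{2} - M$
$P = 18$ ($P = -2 + 1 \cdot 5 \left(-1 + 5\right) = -2 + 1 \cdot 5 \cdot 4 = -2 + 1 \cdot 20 = -2 + 20 = 18$)
$\left(161 + \left(8 \cdot 6 + b\right)\right) + P = \left(161 + \left(8 \cdot 6 - 5\right)\right) + 18 = \left(161 + \left(48 - 5\right)\right) + 18 = \left(161 + 43\right) + 18 = 204 + 18 = 222$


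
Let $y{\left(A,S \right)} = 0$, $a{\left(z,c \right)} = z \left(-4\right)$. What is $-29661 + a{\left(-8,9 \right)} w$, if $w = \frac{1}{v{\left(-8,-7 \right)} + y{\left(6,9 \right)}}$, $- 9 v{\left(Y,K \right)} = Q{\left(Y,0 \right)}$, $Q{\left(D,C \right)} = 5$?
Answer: $- \frac{148593}{5} \approx -29719.0$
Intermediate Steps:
$a{\left(z,c \right)} = - 4 z$
$v{\left(Y,K \right)} = - \frac{5}{9}$ ($v{\left(Y,K \right)} = \left(- \frac{1}{9}\right) 5 = - \frac{5}{9}$)
$w = - \frac{9}{5}$ ($w = \frac{1}{- \frac{5}{9} + 0} = \frac{1}{- \frac{5}{9}} = - \frac{9}{5} \approx -1.8$)
$-29661 + a{\left(-8,9 \right)} w = -29661 + \left(-4\right) \left(-8\right) \left(- \frac{9}{5}\right) = -29661 + 32 \left(- \frac{9}{5}\right) = -29661 - \frac{288}{5} = - \frac{148593}{5}$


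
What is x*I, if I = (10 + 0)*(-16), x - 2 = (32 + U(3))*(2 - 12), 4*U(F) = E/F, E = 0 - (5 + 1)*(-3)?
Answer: 53280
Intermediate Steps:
E = 18 (E = 0 - 6*(-3) = 0 - 1*(-18) = 0 + 18 = 18)
U(F) = 9/(2*F) (U(F) = (18/F)/4 = 9/(2*F))
x = -333 (x = 2 + (32 + (9/2)/3)*(2 - 12) = 2 + (32 + (9/2)*(⅓))*(-10) = 2 + (32 + 3/2)*(-10) = 2 + (67/2)*(-10) = 2 - 335 = -333)
I = -160 (I = 10*(-16) = -160)
x*I = -333*(-160) = 53280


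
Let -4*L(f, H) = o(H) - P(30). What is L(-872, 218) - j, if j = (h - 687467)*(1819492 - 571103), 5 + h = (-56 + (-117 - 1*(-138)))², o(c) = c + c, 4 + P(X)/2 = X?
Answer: 856703205987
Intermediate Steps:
P(X) = -8 + 2*X
o(c) = 2*c
L(f, H) = 13 - H/2 (L(f, H) = -(2*H - (-8 + 2*30))/4 = -(2*H - (-8 + 60))/4 = -(2*H - 1*52)/4 = -(2*H - 52)/4 = -(-52 + 2*H)/4 = 13 - H/2)
h = 1220 (h = -5 + (-56 + (-117 - 1*(-138)))² = -5 + (-56 + (-117 + 138))² = -5 + (-56 + 21)² = -5 + (-35)² = -5 + 1225 = 1220)
j = -856703206083 (j = (1220 - 687467)*(1819492 - 571103) = -686247*1248389 = -856703206083)
L(-872, 218) - j = (13 - ½*218) - 1*(-856703206083) = (13 - 109) + 856703206083 = -96 + 856703206083 = 856703205987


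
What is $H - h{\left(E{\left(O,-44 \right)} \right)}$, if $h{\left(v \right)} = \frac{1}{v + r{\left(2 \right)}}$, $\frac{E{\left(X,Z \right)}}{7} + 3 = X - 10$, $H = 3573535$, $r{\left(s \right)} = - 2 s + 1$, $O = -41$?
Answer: $\frac{1361516836}{381} \approx 3.5735 \cdot 10^{6}$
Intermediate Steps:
$r{\left(s \right)} = 1 - 2 s$
$E{\left(X,Z \right)} = -91 + 7 X$ ($E{\left(X,Z \right)} = -21 + 7 \left(X - 10\right) = -21 + 7 \left(-10 + X\right) = -21 + \left(-70 + 7 X\right) = -91 + 7 X$)
$h{\left(v \right)} = \frac{1}{-3 + v}$ ($h{\left(v \right)} = \frac{1}{v + \left(1 - 4\right)} = \frac{1}{v - 3} = \frac{1}{-3 + v}$)
$H - h{\left(E{\left(O,-44 \right)} \right)} = 3573535 - \frac{1}{-3 + \left(-91 + 7 \left(-41\right)\right)} = 3573535 - \frac{1}{-3 - 378} = 3573535 - \frac{1}{-381} = 3573535 - - \frac{1}{381} = 3573535 + \frac{1}{381} = \frac{1361516836}{381}$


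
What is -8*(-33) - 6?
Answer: 258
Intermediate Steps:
-8*(-33) - 6 = 264 - 6 = 258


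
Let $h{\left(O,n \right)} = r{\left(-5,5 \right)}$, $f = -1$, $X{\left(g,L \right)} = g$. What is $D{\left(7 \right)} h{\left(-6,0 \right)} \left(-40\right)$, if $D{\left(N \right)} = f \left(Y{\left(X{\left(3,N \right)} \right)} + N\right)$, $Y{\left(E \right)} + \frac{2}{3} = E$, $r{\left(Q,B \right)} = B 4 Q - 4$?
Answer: $- \frac{116480}{3} \approx -38827.0$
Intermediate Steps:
$r{\left(Q,B \right)} = -4 + 4 B Q$ ($r{\left(Q,B \right)} = 4 B Q - 4 = -4 + 4 B Q$)
$Y{\left(E \right)} = - \frac{2}{3} + E$
$h{\left(O,n \right)} = -104$ ($h{\left(O,n \right)} = -4 + 4 \cdot 5 \left(-5\right) = -4 - 100 = -104$)
$D{\left(N \right)} = - \frac{7}{3} - N$ ($D{\left(N \right)} = - (\left(- \frac{2}{3} + 3\right) + N) = - (\frac{7}{3} + N) = - \frac{7}{3} - N$)
$D{\left(7 \right)} h{\left(-6,0 \right)} \left(-40\right) = \left(- \frac{7}{3} - 7\right) \left(-104\right) \left(-40\right) = \left(- \frac{28}{3}\right) \left(-104\right) \left(-40\right) = \frac{2912}{3} \left(-40\right) = - \frac{116480}{3}$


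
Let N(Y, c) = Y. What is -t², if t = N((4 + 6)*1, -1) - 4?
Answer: -36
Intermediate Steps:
t = 6 (t = (4 + 6)*1 - 4 = 10*1 - 4 = 10 - 4 = 6)
-t² = -1*6² = -1*36 = -36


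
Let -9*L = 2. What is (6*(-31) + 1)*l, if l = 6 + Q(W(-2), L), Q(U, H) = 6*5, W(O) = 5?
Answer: -6660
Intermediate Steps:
L = -2/9 (L = -⅑*2 = -2/9 ≈ -0.22222)
Q(U, H) = 30
l = 36 (l = 6 + 30 = 36)
(6*(-31) + 1)*l = (6*(-31) + 1)*36 = (-186 + 1)*36 = -185*36 = -6660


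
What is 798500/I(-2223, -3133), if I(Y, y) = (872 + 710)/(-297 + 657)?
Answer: 143730000/791 ≈ 1.8171e+5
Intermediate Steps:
I(Y, y) = 791/180 (I(Y, y) = 1582/360 = 1582*(1/360) = 791/180)
798500/I(-2223, -3133) = 798500/(791/180) = 798500*(180/791) = 143730000/791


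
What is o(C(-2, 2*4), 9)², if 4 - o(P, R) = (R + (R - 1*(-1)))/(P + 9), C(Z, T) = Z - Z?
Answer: 289/81 ≈ 3.5679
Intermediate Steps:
C(Z, T) = 0
o(P, R) = 4 - (1 + 2*R)/(9 + P) (o(P, R) = 4 - (R + (R - 1*(-1)))/(P + 9) = 4 - (R + (R + 1))/(9 + P) = 4 - (R + (1 + R))/(9 + P) = 4 - (1 + 2*R)/(9 + P))
o(C(-2, 2*4), 9)² = ((35 - 2*9 + 4*0)/(9 + 0))² = ((35 - 18 + 0)/9)² = ((⅑)*17)² = (17/9)² = 289/81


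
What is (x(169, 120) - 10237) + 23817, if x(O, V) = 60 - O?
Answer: 13471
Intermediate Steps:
(x(169, 120) - 10237) + 23817 = ((60 - 1*169) - 10237) + 23817 = ((60 - 169) - 10237) + 23817 = (-109 - 10237) + 23817 = -10346 + 23817 = 13471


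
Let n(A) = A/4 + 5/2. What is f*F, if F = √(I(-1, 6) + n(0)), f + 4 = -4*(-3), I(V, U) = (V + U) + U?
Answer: 12*√6 ≈ 29.394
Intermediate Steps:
I(V, U) = V + 2*U (I(V, U) = (U + V) + U = V + 2*U)
n(A) = 5/2 + A/4 (n(A) = A*(¼) + 5*(½) = A/4 + 5/2 = 5/2 + A/4)
f = 8 (f = -4 - 4*(-3) = -4 + 12 = 8)
F = 3*√6/2 (F = √((-1 + 2*6) + (5/2 + (¼)*0)) = √((-1 + 12) + (5/2 + 0)) = √(11 + 5/2) = √(27/2) = 3*√6/2 ≈ 3.6742)
f*F = 8*(3*√6/2) = 12*√6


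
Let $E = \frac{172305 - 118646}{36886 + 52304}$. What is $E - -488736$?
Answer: $\frac{43590417499}{89190} \approx 4.8874 \cdot 10^{5}$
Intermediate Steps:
$E = \frac{53659}{89190} \approx 0.60163$
$E - -488736 = \frac{53659}{89190} - -488736 = \frac{53659}{89190} + 488736 = \frac{43590417499}{89190}$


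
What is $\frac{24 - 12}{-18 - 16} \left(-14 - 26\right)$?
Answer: $\frac{240}{17} \approx 14.118$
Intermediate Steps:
$\frac{24 - 12}{-18 - 16} \left(-14 - 26\right) = \frac{12}{-34} \left(-40\right) = 12 \left(- \frac{1}{34}\right) \left(-40\right) = \left(- \frac{6}{17}\right) \left(-40\right) = \frac{240}{17}$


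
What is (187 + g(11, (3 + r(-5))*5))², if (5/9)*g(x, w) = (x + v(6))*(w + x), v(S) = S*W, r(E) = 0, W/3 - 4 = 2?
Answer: 828345961/25 ≈ 3.3134e+7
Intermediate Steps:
W = 18 (W = 12 + 3*2 = 12 + 6 = 18)
v(S) = 18*S (v(S) = S*18 = 18*S)
g(x, w) = 9*(108 + x)*(w + x)/5 (g(x, w) = 9*((x + 18*6)*(w + x))/5 = 9*((x + 108)*(w + x))/5 = 9*((108 + x)*(w + x))/5 = 9*(108 + x)*(w + x)/5)
(187 + g(11, (3 + r(-5))*5))² = (187 + ((9/5)*11² + 972*((3 + 0)*5)/5 + (972/5)*11 + (9/5)*((3 + 0)*5)*11))² = (187 + ((9/5)*121 + 972*(3*5)/5 + 10692/5 + (9/5)*(3*5)*11))² = (187 + (1089/5 + (972/5)*15 + 10692/5 + (9/5)*15*11))² = (187 + (1089/5 + 2916 + 10692/5 + 297))² = (187 + 27846/5)² = (28781/5)² = 828345961/25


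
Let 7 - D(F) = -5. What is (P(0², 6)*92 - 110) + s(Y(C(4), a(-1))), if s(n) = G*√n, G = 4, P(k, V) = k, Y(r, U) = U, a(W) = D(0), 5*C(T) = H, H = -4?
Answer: -110 + 8*√3 ≈ -96.144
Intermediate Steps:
C(T) = -⅘ (C(T) = (⅕)*(-4) = -⅘)
D(F) = 12 (D(F) = 7 - 1*(-5) = 7 + 5 = 12)
a(W) = 12
s(n) = 4*√n
(P(0², 6)*92 - 110) + s(Y(C(4), a(-1))) = (0²*92 - 110) + 4*√12 = (0*92 - 110) + 4*(2*√3) = (0 - 110) + 8*√3 = -110 + 8*√3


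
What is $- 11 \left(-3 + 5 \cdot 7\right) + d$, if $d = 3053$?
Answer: $2701$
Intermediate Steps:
$- 11 \left(-3 + 5 \cdot 7\right) + d = - 11 \left(-3 + 5 \cdot 7\right) + 3053 = - 11 \left(-3 + 35\right) + 3053 = \left(-11\right) 32 + 3053 = -352 + 3053 = 2701$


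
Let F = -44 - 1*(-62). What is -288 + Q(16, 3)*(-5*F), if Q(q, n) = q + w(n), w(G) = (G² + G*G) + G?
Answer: -3618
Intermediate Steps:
F = 18 (F = -44 + 62 = 18)
w(G) = G + 2*G² (w(G) = (G² + G²) + G = 2*G² + G = G + 2*G²)
Q(q, n) = q + n*(1 + 2*n)
-288 + Q(16, 3)*(-5*F) = -288 + (16 + 3*(1 + 2*3))*(-5*18) = -288 + (16 + 3*(1 + 6))*(-90) = -288 + (16 + 3*7)*(-90) = -288 + (16 + 21)*(-90) = -288 + 37*(-90) = -288 - 3330 = -3618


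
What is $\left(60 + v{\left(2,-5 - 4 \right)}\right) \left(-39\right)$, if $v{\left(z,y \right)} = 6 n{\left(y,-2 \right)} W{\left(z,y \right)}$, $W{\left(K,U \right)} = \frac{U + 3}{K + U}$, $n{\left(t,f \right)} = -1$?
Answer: $- \frac{14976}{7} \approx -2139.4$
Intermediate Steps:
$W{\left(K,U \right)} = \frac{3 + U}{K + U}$
$v{\left(z,y \right)} = - \frac{6 \left(3 + y\right)}{y + z}$ ($v{\left(z,y \right)} = 6 \left(-1\right) \frac{3 + y}{z + y} = - 6 \frac{3 + y}{y + z} = - \frac{6 \left(3 + y\right)}{y + z}$)
$\left(60 + v{\left(2,-5 - 4 \right)}\right) \left(-39\right) = \left(60 + \frac{6 \left(-3 - \left(-5 - 4\right)\right)}{\left(-5 - 4\right) + 2}\right) \left(-39\right) = \left(60 + \frac{6 \left(-3 - -9\right)}{-9 + 2}\right) \left(-39\right) = \left(60 + \frac{6 \left(-3 + 9\right)}{-7}\right) \left(-39\right) = \left(60 + 6 \left(- \frac{1}{7}\right) 6\right) \left(-39\right) = \left(60 - \frac{36}{7}\right) \left(-39\right) = \frac{384}{7} \left(-39\right) = - \frac{14976}{7}$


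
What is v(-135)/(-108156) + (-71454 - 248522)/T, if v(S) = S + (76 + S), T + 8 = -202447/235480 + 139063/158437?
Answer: 92225420376183538949/2300621026360566 ≈ 40087.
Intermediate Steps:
T = -42542642597/5329820680 (T = -8 + (-202447/235480 + 139063/158437) = -8 + (-202447*1/235480 + 139063*(1/158437)) = -8 + (-28921/33640 + 139063/158437) = -8 + 95922843/5329820680 = -42542642597/5329820680 ≈ -7.9820)
v(S) = 76 + 2*S
v(-135)/(-108156) + (-71454 - 248522)/T = (76 + 2*(-135))/(-108156) + (-71454 - 248522)/(-42542642597/5329820680) = (76 - 270)*(-1/108156) - 319976*(-5329820680/42542642597) = -194*(-1/108156) + 1705414701903680/42542642597 = 97/54078 + 1705414701903680/42542642597 = 92225420376183538949/2300621026360566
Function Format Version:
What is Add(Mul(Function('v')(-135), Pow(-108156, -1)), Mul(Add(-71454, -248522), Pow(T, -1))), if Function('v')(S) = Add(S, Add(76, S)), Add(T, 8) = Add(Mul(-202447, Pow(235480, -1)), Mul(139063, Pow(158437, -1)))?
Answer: Rational(92225420376183538949, 2300621026360566) ≈ 40087.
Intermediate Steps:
T = Rational(-42542642597, 5329820680) (T = Add(-8, Add(Mul(-202447, Pow(235480, -1)), Mul(139063, Pow(158437, -1)))) = Add(-8, Add(Mul(-202447, Rational(1, 235480)), Mul(139063, Rational(1, 158437)))) = Add(-8, Add(Rational(-28921, 33640), Rational(139063, 158437))) = Add(-8, Rational(95922843, 5329820680)) = Rational(-42542642597, 5329820680) ≈ -7.9820)
Function('v')(S) = Add(76, Mul(2, S))
Add(Mul(Function('v')(-135), Pow(-108156, -1)), Mul(Add(-71454, -248522), Pow(T, -1))) = Add(Mul(Add(76, Mul(2, -135)), Pow(-108156, -1)), Mul(Add(-71454, -248522), Pow(Rational(-42542642597, 5329820680), -1))) = Add(Mul(Add(76, -270), Rational(-1, 108156)), Mul(-319976, Rational(-5329820680, 42542642597))) = Add(Mul(-194, Rational(-1, 108156)), Rational(1705414701903680, 42542642597)) = Add(Rational(97, 54078), Rational(1705414701903680, 42542642597)) = Rational(92225420376183538949, 2300621026360566)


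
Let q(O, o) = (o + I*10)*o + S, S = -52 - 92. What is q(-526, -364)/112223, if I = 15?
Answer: 77752/112223 ≈ 0.69283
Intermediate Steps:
S = -144
q(O, o) = -144 + o*(150 + o) (q(O, o) = (o + 15*10)*o - 144 = (o + 150)*o - 144 = (150 + o)*o - 144 = o*(150 + o) - 144 = -144 + o*(150 + o))
q(-526, -364)/112223 = (-144 + (-364)**2 + 150*(-364))/112223 = (-144 + 132496 - 54600)*(1/112223) = 77752*(1/112223) = 77752/112223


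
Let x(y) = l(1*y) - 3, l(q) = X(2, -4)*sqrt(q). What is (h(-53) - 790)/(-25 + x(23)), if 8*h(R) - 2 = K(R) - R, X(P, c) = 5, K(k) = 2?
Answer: 43841/418 + 31315*sqrt(23)/1672 ≈ 194.70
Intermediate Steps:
l(q) = 5*sqrt(q)
x(y) = -3 + 5*sqrt(y) (x(y) = 5*sqrt(1*y) - 3 = 5*sqrt(y) - 3 = -3 + 5*sqrt(y))
h(R) = 1/2 - R/8 (h(R) = 1/4 + (2 - R)/8 = 1/4 + (1/4 - R/8) = 1/2 - R/8)
(h(-53) - 790)/(-25 + x(23)) = ((1/2 - 1/8*(-53)) - 790)/(-25 + (-3 + 5*sqrt(23))) = ((1/2 + 53/8) - 790)/(-28 + 5*sqrt(23)) = (57/8 - 790)/(-28 + 5*sqrt(23)) = -6263/(8*(-28 + 5*sqrt(23)))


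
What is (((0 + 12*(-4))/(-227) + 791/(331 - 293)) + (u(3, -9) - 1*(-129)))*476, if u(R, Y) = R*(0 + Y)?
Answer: 252573454/4313 ≈ 58561.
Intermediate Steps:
u(R, Y) = R*Y
(((0 + 12*(-4))/(-227) + 791/(331 - 293)) + (u(3, -9) - 1*(-129)))*476 = (((0 + 12*(-4))/(-227) + 791/(331 - 293)) + (3*(-9) - 1*(-129)))*476 = (((0 - 48)*(-1/227) + 791/38) + (-27 + 129))*476 = ((-48*(-1/227) + 791*(1/38)) + 102)*476 = ((48/227 + 791/38) + 102)*476 = (181381/8626 + 102)*476 = (1061233/8626)*476 = 252573454/4313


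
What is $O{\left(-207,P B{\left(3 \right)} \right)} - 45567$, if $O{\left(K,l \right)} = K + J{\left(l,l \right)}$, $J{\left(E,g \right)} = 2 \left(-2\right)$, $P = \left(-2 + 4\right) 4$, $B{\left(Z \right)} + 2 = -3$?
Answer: $-45778$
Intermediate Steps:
$B{\left(Z \right)} = -5$ ($B{\left(Z \right)} = -2 - 3 = -5$)
$P = 8$ ($P = 2 \cdot 4 = 8$)
$J{\left(E,g \right)} = -4$
$O{\left(K,l \right)} = -4 + K$ ($O{\left(K,l \right)} = K - 4 = -4 + K$)
$O{\left(-207,P B{\left(3 \right)} \right)} - 45567 = \left(-4 - 207\right) - 45567 = -211 - 45567 = -45778$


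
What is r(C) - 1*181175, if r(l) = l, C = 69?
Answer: -181106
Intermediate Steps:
r(C) - 1*181175 = 69 - 1*181175 = 69 - 181175 = -181106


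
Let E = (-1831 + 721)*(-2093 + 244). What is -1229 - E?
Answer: -2053619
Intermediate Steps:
E = 2052390 (E = -1110*(-1849) = 2052390)
-1229 - E = -1229 - 1*2052390 = -1229 - 2052390 = -2053619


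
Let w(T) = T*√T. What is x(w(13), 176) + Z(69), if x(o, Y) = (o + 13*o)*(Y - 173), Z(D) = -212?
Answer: -212 + 546*√13 ≈ 1756.6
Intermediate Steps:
w(T) = T^(3/2)
x(o, Y) = 14*o*(-173 + Y) (x(o, Y) = (14*o)*(-173 + Y) = 14*o*(-173 + Y))
x(w(13), 176) + Z(69) = 14*13^(3/2)*(-173 + 176) - 212 = 14*(13*√13)*3 - 212 = 546*√13 - 212 = -212 + 546*√13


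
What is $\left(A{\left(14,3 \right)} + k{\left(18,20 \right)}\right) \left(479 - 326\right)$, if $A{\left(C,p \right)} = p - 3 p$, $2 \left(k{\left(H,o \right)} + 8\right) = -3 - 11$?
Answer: $-3213$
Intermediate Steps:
$k{\left(H,o \right)} = -15$ ($k{\left(H,o \right)} = -8 + \frac{-3 - 11}{2} = -8 + \frac{1}{2} \left(-14\right) = -8 - 7 = -15$)
$A{\left(C,p \right)} = - 2 p$
$\left(A{\left(14,3 \right)} + k{\left(18,20 \right)}\right) \left(479 - 326\right) = \left(\left(-2\right) 3 - 15\right) \left(479 - 326\right) = \left(-6 - 15\right) 153 = \left(-21\right) 153 = -3213$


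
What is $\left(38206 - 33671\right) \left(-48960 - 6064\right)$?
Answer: $-249533840$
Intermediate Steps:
$\left(38206 - 33671\right) \left(-48960 - 6064\right) = 4535 \left(-55024\right) = -249533840$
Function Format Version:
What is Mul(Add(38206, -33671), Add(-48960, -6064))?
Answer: -249533840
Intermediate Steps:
Mul(Add(38206, -33671), Add(-48960, -6064)) = Mul(4535, -55024) = -249533840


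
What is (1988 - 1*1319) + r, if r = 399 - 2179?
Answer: -1111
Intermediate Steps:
r = -1780
(1988 - 1*1319) + r = (1988 - 1*1319) - 1780 = (1988 - 1319) - 1780 = 669 - 1780 = -1111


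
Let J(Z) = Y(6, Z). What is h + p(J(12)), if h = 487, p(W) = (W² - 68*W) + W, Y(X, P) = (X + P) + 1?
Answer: -425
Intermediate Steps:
Y(X, P) = 1 + P + X (Y(X, P) = (P + X) + 1 = 1 + P + X)
J(Z) = 7 + Z (J(Z) = 1 + Z + 6 = 7 + Z)
p(W) = W² - 67*W
h + p(J(12)) = 487 + (7 + 12)*(-67 + (7 + 12)) = 487 + 19*(-67 + 19) = 487 + 19*(-48) = 487 - 912 = -425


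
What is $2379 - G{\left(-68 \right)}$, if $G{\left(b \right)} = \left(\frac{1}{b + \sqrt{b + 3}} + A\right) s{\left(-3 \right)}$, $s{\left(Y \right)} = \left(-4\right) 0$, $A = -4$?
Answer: $2379$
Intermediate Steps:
$s{\left(Y \right)} = 0$
$G{\left(b \right)} = 0$ ($G{\left(b \right)} = \left(\frac{1}{b + \sqrt{b + 3}} - 4\right) 0 = \left(\frac{1}{b + \sqrt{3 + b}} - 4\right) 0 = \left(-4 + \frac{1}{b + \sqrt{3 + b}}\right) 0 = 0$)
$2379 - G{\left(-68 \right)} = 2379 - 0 = 2379 + 0 = 2379$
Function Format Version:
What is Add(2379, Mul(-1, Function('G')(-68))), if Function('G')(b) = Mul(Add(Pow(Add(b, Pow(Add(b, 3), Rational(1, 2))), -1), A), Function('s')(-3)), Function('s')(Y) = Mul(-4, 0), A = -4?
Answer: 2379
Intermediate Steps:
Function('s')(Y) = 0
Function('G')(b) = 0 (Function('G')(b) = Mul(Add(Pow(Add(b, Pow(Add(b, 3), Rational(1, 2))), -1), -4), 0) = Mul(Add(Pow(Add(b, Pow(Add(3, b), Rational(1, 2))), -1), -4), 0) = Mul(Add(-4, Pow(Add(b, Pow(Add(3, b), Rational(1, 2))), -1)), 0) = 0)
Add(2379, Mul(-1, Function('G')(-68))) = Add(2379, Mul(-1, 0)) = Add(2379, 0) = 2379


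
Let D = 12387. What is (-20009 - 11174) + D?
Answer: -18796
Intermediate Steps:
(-20009 - 11174) + D = (-20009 - 11174) + 12387 = -31183 + 12387 = -18796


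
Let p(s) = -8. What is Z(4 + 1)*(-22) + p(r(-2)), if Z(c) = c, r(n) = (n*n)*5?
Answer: -118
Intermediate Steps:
r(n) = 5*n² (r(n) = n²*5 = 5*n²)
Z(4 + 1)*(-22) + p(r(-2)) = (4 + 1)*(-22) - 8 = 5*(-22) - 8 = -110 - 8 = -118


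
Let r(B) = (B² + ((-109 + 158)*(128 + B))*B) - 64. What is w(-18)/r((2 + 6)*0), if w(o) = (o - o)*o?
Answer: 0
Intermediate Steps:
w(o) = 0 (w(o) = 0*o = 0)
r(B) = -64 + B² + B*(6272 + 49*B) (r(B) = (B² + (49*(128 + B))*B) - 64 = (B² + (6272 + 49*B)*B) - 64 = (B² + B*(6272 + 49*B)) - 64 = -64 + B² + B*(6272 + 49*B))
w(-18)/r((2 + 6)*0) = 0/(-64 + 50*((2 + 6)*0)² + 6272*((2 + 6)*0)) = 0/(-64 + 50*(8*0)² + 6272*(8*0)) = 0/(-64 + 50*0² + 6272*0) = 0/(-64 + 50*0 + 0) = 0/(-64 + 0 + 0) = 0/(-64) = 0*(-1/64) = 0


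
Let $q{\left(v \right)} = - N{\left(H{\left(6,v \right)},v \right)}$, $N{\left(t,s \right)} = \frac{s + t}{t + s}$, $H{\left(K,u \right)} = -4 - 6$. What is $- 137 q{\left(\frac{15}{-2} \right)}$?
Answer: $137$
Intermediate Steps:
$H{\left(K,u \right)} = -10$ ($H{\left(K,u \right)} = -4 - 6 = -10$)
$N{\left(t,s \right)} = 1$ ($N{\left(t,s \right)} = \frac{s + t}{s + t} = 1$)
$q{\left(v \right)} = -1$ ($q{\left(v \right)} = \left(-1\right) 1 = -1$)
$- 137 q{\left(\frac{15}{-2} \right)} = \left(-137\right) \left(-1\right) = 137$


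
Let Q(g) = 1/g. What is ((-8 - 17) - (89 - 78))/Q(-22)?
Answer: 792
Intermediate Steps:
((-8 - 17) - (89 - 78))/Q(-22) = ((-8 - 17) - (89 - 78))/(1/(-22)) = (-25 - 1*11)/(-1/22) = (-25 - 11)*(-22) = -36*(-22) = 792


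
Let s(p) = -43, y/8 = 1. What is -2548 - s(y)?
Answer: -2505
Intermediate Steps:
y = 8 (y = 8*1 = 8)
-2548 - s(y) = -2548 - 1*(-43) = -2548 + 43 = -2505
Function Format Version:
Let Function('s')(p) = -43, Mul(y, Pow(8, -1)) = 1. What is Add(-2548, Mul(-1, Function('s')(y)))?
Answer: -2505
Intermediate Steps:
y = 8 (y = Mul(8, 1) = 8)
Add(-2548, Mul(-1, Function('s')(y))) = Add(-2548, Mul(-1, -43)) = Add(-2548, 43) = -2505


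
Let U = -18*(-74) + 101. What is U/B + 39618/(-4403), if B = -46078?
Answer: -1831827703/202881434 ≈ -9.0291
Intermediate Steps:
U = 1433 (U = 1332 + 101 = 1433)
U/B + 39618/(-4403) = 1433/(-46078) + 39618/(-4403) = 1433*(-1/46078) + 39618*(-1/4403) = -1433/46078 - 39618/4403 = -1831827703/202881434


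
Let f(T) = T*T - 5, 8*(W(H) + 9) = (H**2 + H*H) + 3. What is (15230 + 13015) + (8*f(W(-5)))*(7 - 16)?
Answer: 225591/8 ≈ 28199.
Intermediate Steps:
W(H) = -69/8 + H**2/4 (W(H) = -9 + ((H**2 + H*H) + 3)/8 = -9 + ((H**2 + H**2) + 3)/8 = -9 + (2*H**2 + 3)/8 = -9 + (3 + 2*H**2)/8 = -9 + (3/8 + H**2/4) = -69/8 + H**2/4)
f(T) = -5 + T**2 (f(T) = T**2 - 5 = -5 + T**2)
(15230 + 13015) + (8*f(W(-5)))*(7 - 16) = (15230 + 13015) + (8*(-5 + (-69/8 + (1/4)*(-5)**2)**2))*(7 - 16) = 28245 + (8*(-5 + (-69/8 + (1/4)*25)**2))*(-9) = 28245 + (8*(-5 + (-69/8 + 25/4)**2))*(-9) = 28245 + (8*(-5 + (-19/8)**2))*(-9) = 28245 + (8*(-5 + 361/64))*(-9) = 28245 + (8*(41/64))*(-9) = 28245 + (41/8)*(-9) = 28245 - 369/8 = 225591/8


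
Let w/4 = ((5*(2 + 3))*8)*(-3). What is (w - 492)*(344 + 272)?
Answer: -1781472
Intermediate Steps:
w = -2400 (w = 4*(((5*(2 + 3))*8)*(-3)) = 4*(((5*5)*8)*(-3)) = 4*((25*8)*(-3)) = 4*(200*(-3)) = 4*(-600) = -2400)
(w - 492)*(344 + 272) = (-2400 - 492)*(344 + 272) = -2892*616 = -1781472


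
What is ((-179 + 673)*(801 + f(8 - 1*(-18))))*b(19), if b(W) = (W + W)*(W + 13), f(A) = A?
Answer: 496782208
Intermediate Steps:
b(W) = 2*W*(13 + W) (b(W) = (2*W)*(13 + W) = 2*W*(13 + W))
((-179 + 673)*(801 + f(8 - 1*(-18))))*b(19) = ((-179 + 673)*(801 + (8 - 1*(-18))))*(2*19*(13 + 19)) = (494*(801 + (8 + 18)))*(2*19*32) = (494*(801 + 26))*1216 = (494*827)*1216 = 408538*1216 = 496782208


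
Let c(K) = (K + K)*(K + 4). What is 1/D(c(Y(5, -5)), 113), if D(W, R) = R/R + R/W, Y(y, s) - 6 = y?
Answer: 330/443 ≈ 0.74492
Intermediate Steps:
Y(y, s) = 6 + y
c(K) = 2*K*(4 + K) (c(K) = (2*K)*(4 + K) = 2*K*(4 + K))
D(W, R) = 1 + R/W
1/D(c(Y(5, -5)), 113) = 1/((113 + 2*(6 + 5)*(4 + (6 + 5)))/((2*(6 + 5)*(4 + (6 + 5))))) = 1/((113 + 2*11*(4 + 11))/((2*11*(4 + 11)))) = 1/((113 + 2*11*15)/((2*11*15))) = 1/((113 + 330)/330) = 1/((1/330)*443) = 1/(443/330) = 330/443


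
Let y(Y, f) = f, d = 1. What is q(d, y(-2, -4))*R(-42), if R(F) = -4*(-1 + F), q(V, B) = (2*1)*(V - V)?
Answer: 0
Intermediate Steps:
q(V, B) = 0 (q(V, B) = 2*0 = 0)
R(F) = 4 - 4*F
q(d, y(-2, -4))*R(-42) = 0*(4 - 4*(-42)) = 0*(4 + 168) = 0*172 = 0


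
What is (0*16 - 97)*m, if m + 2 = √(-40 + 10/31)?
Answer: 194 - 97*I*√38130/31 ≈ 194.0 - 611.0*I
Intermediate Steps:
m = -2 + I*√38130/31 (m = -2 + √(-40 + 10/31) = -2 + √(-1230/31) = -2 + I*√38130/31 ≈ -2.0 + 6.299*I)
(0*16 - 97)*m = (0*16 - 97)*(-2 + I*√38130/31) = (0 - 97)*(-2 + I*√38130/31) = -97*(-2 + I*√38130/31) = 194 - 97*I*√38130/31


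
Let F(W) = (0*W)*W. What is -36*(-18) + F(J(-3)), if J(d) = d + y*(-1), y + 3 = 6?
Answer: 648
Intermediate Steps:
y = 3 (y = -3 + 6 = 3)
J(d) = -3 + d (J(d) = d + 3*(-1) = d - 3 = -3 + d)
F(W) = 0 (F(W) = 0*W = 0)
-36*(-18) + F(J(-3)) = -36*(-18) + 0 = 648 + 0 = 648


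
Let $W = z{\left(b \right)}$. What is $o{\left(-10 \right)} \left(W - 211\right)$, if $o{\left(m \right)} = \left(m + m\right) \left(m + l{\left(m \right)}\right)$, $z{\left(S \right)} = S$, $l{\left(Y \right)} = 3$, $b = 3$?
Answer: $-29120$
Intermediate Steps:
$o{\left(m \right)} = 2 m \left(3 + m\right)$ ($o{\left(m \right)} = \left(m + m\right) \left(m + 3\right) = 2 m \left(3 + m\right)$)
$W = 3$
$o{\left(-10 \right)} \left(W - 211\right) = 2 \left(-10\right) \left(3 - 10\right) \left(3 - 211\right) = 2 \left(-10\right) \left(-7\right) \left(-208\right) = 140 \left(-208\right) = -29120$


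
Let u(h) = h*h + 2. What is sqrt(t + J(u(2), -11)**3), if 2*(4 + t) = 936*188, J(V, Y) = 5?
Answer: sqrt(88105) ≈ 296.82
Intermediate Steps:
u(h) = 2 + h**2 (u(h) = h**2 + 2 = 2 + h**2)
t = 87980 (t = -4 + (936*188)/2 = -4 + (1/2)*175968 = -4 + 87984 = 87980)
sqrt(t + J(u(2), -11)**3) = sqrt(87980 + 5**3) = sqrt(87980 + 125) = sqrt(88105)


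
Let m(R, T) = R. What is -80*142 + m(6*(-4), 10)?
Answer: -11384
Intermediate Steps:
-80*142 + m(6*(-4), 10) = -80*142 + 6*(-4) = -11360 - 24 = -11384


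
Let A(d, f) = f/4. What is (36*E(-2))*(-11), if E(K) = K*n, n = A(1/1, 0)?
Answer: 0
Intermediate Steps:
A(d, f) = f/4 (A(d, f) = f*(1/4) = f/4)
n = 0 (n = (1/4)*0 = 0)
E(K) = 0 (E(K) = K*0 = 0)
(36*E(-2))*(-11) = (36*0)*(-11) = 0*(-11) = 0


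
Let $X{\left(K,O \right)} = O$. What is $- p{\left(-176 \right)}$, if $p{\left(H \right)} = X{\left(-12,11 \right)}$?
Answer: $-11$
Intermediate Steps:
$p{\left(H \right)} = 11$
$- p{\left(-176 \right)} = \left(-1\right) 11 = -11$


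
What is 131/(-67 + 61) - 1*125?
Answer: -881/6 ≈ -146.83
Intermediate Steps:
131/(-67 + 61) - 1*125 = 131/(-6) - 125 = 131*(-⅙) - 125 = -131/6 - 125 = -881/6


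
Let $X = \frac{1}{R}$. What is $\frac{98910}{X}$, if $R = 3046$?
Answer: $301279860$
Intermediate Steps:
$X = \frac{1}{3046} \approx 0.0003283$
$\frac{98910}{X} = 98910 \frac{1}{\frac{1}{3046}} = 98910 \cdot 3046 = 301279860$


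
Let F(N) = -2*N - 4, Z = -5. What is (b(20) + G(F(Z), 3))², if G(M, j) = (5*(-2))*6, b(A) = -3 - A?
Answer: 6889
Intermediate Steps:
F(N) = -4 - 2*N
G(M, j) = -60 (G(M, j) = -10*6 = -60)
(b(20) + G(F(Z), 3))² = ((-3 - 1*20) - 60)² = ((-3 - 20) - 60)² = (-23 - 60)² = (-83)² = 6889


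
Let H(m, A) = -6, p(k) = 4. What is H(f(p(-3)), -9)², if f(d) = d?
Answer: 36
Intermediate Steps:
H(f(p(-3)), -9)² = (-6)² = 36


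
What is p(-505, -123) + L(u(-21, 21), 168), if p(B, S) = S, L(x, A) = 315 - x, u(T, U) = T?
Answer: 213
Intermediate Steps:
p(-505, -123) + L(u(-21, 21), 168) = -123 + (315 - 1*(-21)) = -123 + (315 + 21) = -123 + 336 = 213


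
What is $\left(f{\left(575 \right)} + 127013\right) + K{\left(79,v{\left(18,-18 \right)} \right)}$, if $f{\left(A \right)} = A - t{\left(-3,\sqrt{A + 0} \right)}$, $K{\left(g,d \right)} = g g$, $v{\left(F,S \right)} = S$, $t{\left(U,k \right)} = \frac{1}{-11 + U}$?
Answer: $\frac{1873607}{14} \approx 1.3383 \cdot 10^{5}$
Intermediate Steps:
$K{\left(g,d \right)} = g^{2}$
$f{\left(A \right)} = \frac{1}{14} + A$ ($f{\left(A \right)} = A - \frac{1}{-11 - 3} = A - \frac{1}{-14} = A - - \frac{1}{14} = A + \frac{1}{14} = \frac{1}{14} + A$)
$\left(f{\left(575 \right)} + 127013\right) + K{\left(79,v{\left(18,-18 \right)} \right)} = \left(\left(\frac{1}{14} + 575\right) + 127013\right) + 79^{2} = \left(\frac{8051}{14} + 127013\right) + 6241 = \frac{1786233}{14} + 6241 = \frac{1873607}{14}$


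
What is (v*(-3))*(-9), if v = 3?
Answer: 81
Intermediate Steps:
(v*(-3))*(-9) = (3*(-3))*(-9) = -9*(-9) = 81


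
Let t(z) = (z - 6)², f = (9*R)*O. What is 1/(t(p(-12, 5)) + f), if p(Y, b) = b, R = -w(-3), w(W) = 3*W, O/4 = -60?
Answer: -1/19439 ≈ -5.1443e-5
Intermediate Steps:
O = -240 (O = 4*(-60) = -240)
R = 9 (R = -3*(-3) = -1*(-9) = 9)
f = -19440 (f = (9*9)*(-240) = 81*(-240) = -19440)
t(z) = (-6 + z)²
1/(t(p(-12, 5)) + f) = 1/((-6 + 5)² - 19440) = 1/((-1)² - 19440) = 1/(1 - 19440) = 1/(-19439) = -1/19439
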